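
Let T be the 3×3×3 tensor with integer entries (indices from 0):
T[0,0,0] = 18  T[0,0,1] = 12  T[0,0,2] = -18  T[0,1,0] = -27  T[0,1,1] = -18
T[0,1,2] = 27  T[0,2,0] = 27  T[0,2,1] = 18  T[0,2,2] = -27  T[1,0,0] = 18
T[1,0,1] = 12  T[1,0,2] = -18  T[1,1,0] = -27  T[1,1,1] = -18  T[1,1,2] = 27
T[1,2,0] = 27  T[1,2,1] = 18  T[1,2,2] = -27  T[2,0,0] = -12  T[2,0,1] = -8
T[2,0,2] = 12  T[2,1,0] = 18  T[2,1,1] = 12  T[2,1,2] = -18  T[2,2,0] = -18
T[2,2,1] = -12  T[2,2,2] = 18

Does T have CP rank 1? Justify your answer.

Yes

If T = a (x) b (x) c then every fibre of T is a multiple of the corresponding factor, so read the factors off the fibres through the nonzero entry T[0,0,0] = 18.
The mode-1 fibre T[:,0,0] = [18, 18, -12] gives a = (3, 3, -2) (primitive direction); the mode-2 fibre T[0,:,0] = [18, -27, 27] gives b = (2, -3, 3); then c[k] = T[0,0,k] / (a[0]·b[0]) = [18, 12, -18] / 6 = (3, 2, -3).
Expanding (3, 3, -2) (x) (2, -3, 3) (x) (3, 2, -3) reproduces all 27 entries of T, so T = (3, 3, -2) (x) (2, -3, 3) (x) (3, 2, -3) and rank(T) ≤ 1.
Equivalently every frontal slice T[:,:,k] is c[k] times the rank-1 matrix (3, 3, -2) (x) (2, -3, 3). So T has rank 1 (it is nonzero).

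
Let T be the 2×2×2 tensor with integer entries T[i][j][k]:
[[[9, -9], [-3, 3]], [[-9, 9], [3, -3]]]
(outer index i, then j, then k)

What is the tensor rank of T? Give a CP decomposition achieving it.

rank(T) = 1

Lower bound: T ≠ 0 (e.g. T[0,0,0] = 9), so rank(T) ≥ 1.
Upper bound: if T = a ⊗ b ⊗ c then every fibre of T is a multiple of the corresponding factor, so read the factors off the fibres through the nonzero entry T[0,0,0] = 9.
The mode-1 fibre T[:,0,0] = [9, -9] gives a = [1, -1] (primitive direction); the mode-2 fibre T[0,:,0] = [9, -3] gives b = [3, -1]; then c[k] = T[0,0,k] / (a[0]·b[0]) = [9, -9] / 3 = [3, -3].
Expanding [1, -1] ⊗ [3, -1] ⊗ [3, -3] reproduces all 8 entries of T, so T = [1, -1] ⊗ [3, -1] ⊗ [3, -3] and rank(T) ≤ 1.
These bounds meet, so rank(T) = 1.
Check entry T[1,0,1] = 9: (-1)·(3)·(-3) = 9.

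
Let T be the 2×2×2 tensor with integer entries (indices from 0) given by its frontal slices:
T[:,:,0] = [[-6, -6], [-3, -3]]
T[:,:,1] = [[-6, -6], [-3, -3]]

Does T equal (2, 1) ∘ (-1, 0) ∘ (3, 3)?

No

Reconstruct entry (0,1,0) from the claimed factors: Σₗ aₗ[0]bₗ[1]cₗ[0] = (2)·(0)·(3) = 0, but T[0,1,0] = -6. The claim is false.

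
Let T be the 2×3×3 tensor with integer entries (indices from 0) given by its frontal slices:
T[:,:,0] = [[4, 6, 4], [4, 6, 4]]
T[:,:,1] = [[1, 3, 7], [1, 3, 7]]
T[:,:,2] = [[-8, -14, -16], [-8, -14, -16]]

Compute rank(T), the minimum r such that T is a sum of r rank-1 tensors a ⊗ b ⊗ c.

Lower bound: the mode-2 unfolding of T (rows indexed by j, columns by (i,k) = (0,0), (0,1), (0,2), (1,0), (1,1), (1,2)) is [[4, 1, -8, 4, 1, -8], [6, 3, -14, 6, 3, -14], [4, 7, -16, 4, 7, -16]].
There the 2×2 minor on rows j ∈ {0, 1}, columns (i,k) ∈ {(0,0), (0,1)} is det [[4, 1], [6, 3]] = 6 ≠ 0, so this unfolding has rank ≥ 2; CP rank is at least every unfolding rank, so rank(T) ≥ 2. (Flattening ranks never certify an upper bound on CP rank; for that we must actually write T with 2 rank-1 terms.)
Upper bound — finding two terms. Every mode-1 slice of T is a multiple of one matrix: T[i,:,:] = a[i]·M with a = [1, 1] and M = [[4, 1, -8], [6, 3, -14], [4, 7, -16]] (rows indexed by j, columns by k). So it suffices to write M as a sum of two rank-1 matrices.
The rows of M satisfy (row 2) = −5·(row 0) + 4·(row 1), so splitting by rows, M = [1, 0, -5][4, 1, -8]ᵀ + [0, 1, 4][6, 3, -14]ᵀ.
Hence T = [1, 1] ⊗ [1, 0, -5] ⊗ [4, 1, -8] + [1, 1] ⊗ [0, 1, 4] ⊗ [6, 3, -14], so rank(T) ≤ 2.
These bounds meet, so rank(T) = 2.

2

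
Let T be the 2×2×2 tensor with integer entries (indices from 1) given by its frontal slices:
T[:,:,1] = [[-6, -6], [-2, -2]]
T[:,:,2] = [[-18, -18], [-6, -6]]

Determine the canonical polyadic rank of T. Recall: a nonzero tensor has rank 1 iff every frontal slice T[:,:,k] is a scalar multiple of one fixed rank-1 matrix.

1

Lower bound: T ≠ 0 (e.g. T[1,1,1] = -6), so rank(T) ≥ 1.
Upper bound: if T = a ⊗ b ⊗ c then every fibre of T is a multiple of the corresponding factor, so read the factors off the fibres through the nonzero entry T[1,1,1] = -6.
The mode-1 fibre T[:,1,1] = [-6, -2] gives a = [3, 1] (primitive direction); the mode-2 fibre T[1,:,1] = [-6, -6] gives b = [1, 1]; then c[k] = T[1,1,k] / (a[1]·b[1]) = [-6, -18] / 3 = [-2, -6].
Expanding [3, 1] ⊗ [1, 1] ⊗ [-2, -6] reproduces all 8 entries of T, so T = [3, 1] ⊗ [1, 1] ⊗ [-2, -6] and rank(T) ≤ 1.
These bounds meet, so rank(T) = 1.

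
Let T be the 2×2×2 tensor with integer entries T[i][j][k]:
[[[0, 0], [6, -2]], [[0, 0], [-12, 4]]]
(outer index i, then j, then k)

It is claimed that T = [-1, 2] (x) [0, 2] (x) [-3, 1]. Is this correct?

Yes

Reconstruct entrywise from the claimed factors. For example, T[0,1,0] = 6 and Σₗ aₗ[0]bₗ[1]cₗ[0] = (-1)·(2)·(-3) = 6; checking all 8 entries, every one matches. The claim holds.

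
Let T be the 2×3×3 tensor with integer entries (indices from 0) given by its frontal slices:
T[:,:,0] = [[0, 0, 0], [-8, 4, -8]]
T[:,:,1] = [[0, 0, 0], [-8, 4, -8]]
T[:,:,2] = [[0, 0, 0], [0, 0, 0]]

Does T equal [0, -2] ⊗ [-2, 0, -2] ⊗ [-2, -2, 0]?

No

Reconstruct entry (1,1,0) from the claimed factors: Σₗ aₗ[1]bₗ[1]cₗ[0] = (-2)·(0)·(-2) = 0, but T[1,1,0] = 4. The claim is false.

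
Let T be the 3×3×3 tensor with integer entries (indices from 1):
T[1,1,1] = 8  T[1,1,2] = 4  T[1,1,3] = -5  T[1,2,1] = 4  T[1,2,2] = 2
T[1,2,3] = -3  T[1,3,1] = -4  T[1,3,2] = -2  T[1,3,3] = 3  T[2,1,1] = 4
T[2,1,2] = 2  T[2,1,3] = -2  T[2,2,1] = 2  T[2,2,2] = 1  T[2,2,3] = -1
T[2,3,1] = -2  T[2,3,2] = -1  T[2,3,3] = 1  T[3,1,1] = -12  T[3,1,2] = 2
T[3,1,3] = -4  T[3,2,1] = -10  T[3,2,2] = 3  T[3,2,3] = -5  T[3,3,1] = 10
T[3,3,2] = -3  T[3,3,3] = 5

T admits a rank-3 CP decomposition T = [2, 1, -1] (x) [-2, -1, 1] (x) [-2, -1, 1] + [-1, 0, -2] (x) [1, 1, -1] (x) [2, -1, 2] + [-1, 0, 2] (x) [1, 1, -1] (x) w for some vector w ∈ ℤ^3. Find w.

Subtract the known terms from T to get the rank-1 residual R = [-1, 0, 2] (x) [1, 1, -1] (x) w, so R[i,j,k] = a[i]·b[j]·w[k]. Pick indices with nonzero a[1]·b[1] = (-1)·(1) = -1. Only the fibre through (1,1,·) is needed: R[1,1,:] = T[1,1,:] − Σₗ aₗ[1]bₗ[1]cₗ = [8, 4, -5] − (2)·(-2)·[-2, -1, 1] − (-1)·(1)·[2, -1, 2] = [2, -1, 1]. Then w[k] = R[1,1,k] / -1 for each k, giving w = [2, -1, 1] / -1 = [-2, 1, -1].

w = [-2, 1, -1]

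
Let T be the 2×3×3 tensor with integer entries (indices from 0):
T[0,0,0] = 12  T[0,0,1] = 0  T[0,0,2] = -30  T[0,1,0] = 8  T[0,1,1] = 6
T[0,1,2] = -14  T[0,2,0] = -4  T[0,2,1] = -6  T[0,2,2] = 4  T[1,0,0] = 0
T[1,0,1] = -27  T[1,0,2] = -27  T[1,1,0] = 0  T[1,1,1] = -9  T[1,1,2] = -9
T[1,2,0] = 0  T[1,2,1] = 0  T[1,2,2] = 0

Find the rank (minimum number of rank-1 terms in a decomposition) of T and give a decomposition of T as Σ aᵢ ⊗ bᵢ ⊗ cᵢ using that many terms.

Lower bound: the mode-1 unfolding of T (rows indexed by i, columns by (j,k) = (0,0), (0,1), (0,2), (1,0), (1,1), (1,2), (2,0), (2,1), (2,2)) is [[12, 0, -30, 8, 6, -14, -4, -6, 4], [0, -27, -27, 0, -9, -9, 0, 0, 0]].
There the 2×2 minor on rows i ∈ {0, 1}, columns (j,k) ∈ {(0,0), (0,1)} is det [[12, 0], [0, -27]] = -324 ≠ 0, so this unfolding has rank ≥ 2; CP rank is at least every unfolding rank, so rank(T) ≥ 2. (This is only a lower bound: in general the CP rank may exceed every unfolding rank, so we still need to exhibit 2 rank-1 terms summing to T.)
Upper bound — finding two terms. Write S_k = T[:,:,k] for the frontal slices: S₀ = [[12, 8, -4], [0, 0, 0]], S₁ = [[0, 6, -6], [-27, -9, 0]], S₂ = [[-30, -14, 4], [-27, -9, 0]].
If T = a₁ ⊗ b₁ ⊗ c₁ + a₂ ⊗ b₂ ⊗ c₂ then each S_k = c₁[k]·a₁b₁ᵀ + c₂[k]·a₂b₂ᵀ. S₀ and S₁ are linearly independent, so a₁b₁ᵀ and a₂b₂ᵀ must span the same plane of matrices: they are the rank-1 matrices of the form x·S₀ + y·S₁.
The 2×2 minor of x·S₀ + y·S₁ on rows {0,1}, columns {0,1} is 108·xy + 162·y² = 54·(2·x + 3·y)(y), vanishing at (x:y) = (3:-2) and (1:0).
M₁ = 3·S₀ − 2·S₁ = [[36, 12, 0], [54, 18, 0]] = 6·(2, 3)(3, 1, 0)ᵀ and M₂ = S₀ = [[12, 8, -4], [0, 0, 0]] = 4·(1, 0)(3, 2, -1)ᵀ, so take a₁ = (2, 3), b₁ = (3, 1, 0), a₂ = (1, 0), b₂ = (3, 2, -1).
Each slice is an integer combination of E₁ = a₁b₁ᵀ and E₂ = a₂b₂ᵀ: S₀ = 4·E₂, S₁ = −3·E₁ + 6·E₂, S₂ = −3·E₁ − 4·E₂; reading off coefficients, c₁ = (0, -3, -3) and c₂ = (4, 6, -4).
Hence T = (2, 3) ⊗ (3, 1, 0) ⊗ (0, -3, -3) + (1, 0) ⊗ (3, 2, -1) ⊗ (4, 6, -4), so rank(T) ≤ 2.
These bounds meet, so rank(T) = 2.
Check entry T[0,2,1] = -6: (2)·(0)·(-3) + (1)·(-1)·(6) = -6.

rank(T) = 2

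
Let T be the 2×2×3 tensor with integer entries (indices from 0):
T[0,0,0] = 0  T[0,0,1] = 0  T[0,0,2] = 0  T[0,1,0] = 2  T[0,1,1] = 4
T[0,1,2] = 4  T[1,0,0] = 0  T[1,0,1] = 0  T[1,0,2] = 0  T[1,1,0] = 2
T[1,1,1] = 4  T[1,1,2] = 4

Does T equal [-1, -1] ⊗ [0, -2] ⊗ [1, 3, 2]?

No

Reconstruct entry (0,1,1) from the claimed factors: Σₗ aₗ[0]bₗ[1]cₗ[1] = (-1)·(-2)·(3) = 6, but T[0,1,1] = 4. The claim is false.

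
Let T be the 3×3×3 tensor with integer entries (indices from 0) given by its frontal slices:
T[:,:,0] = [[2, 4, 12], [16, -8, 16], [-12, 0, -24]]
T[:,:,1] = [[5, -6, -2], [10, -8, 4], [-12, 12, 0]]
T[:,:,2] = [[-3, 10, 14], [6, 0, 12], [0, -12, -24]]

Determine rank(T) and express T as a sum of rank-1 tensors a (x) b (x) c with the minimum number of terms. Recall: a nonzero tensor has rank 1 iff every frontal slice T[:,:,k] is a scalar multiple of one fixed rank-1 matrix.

Lower bound: the mode-1 unfolding of T (rows indexed by i, columns by (j,k) = (0,0), (0,1), (0,2), (1,0), (1,1), (1,2), (2,0), (2,1), (2,2)) is [[2, 5, -3, 4, -6, 10, 12, -2, 14], [16, 10, 6, -8, -8, 0, 16, 4, 12], [-12, -12, 0, 0, 12, -12, -24, 0, -24]].
There the 2×2 minor on rows i ∈ {0, 1}, columns (j,k) ∈ {(0,0), (0,1)} is det [[2, 5], [16, 10]] = -60 ≠ 0, so this unfolding has rank ≥ 2; CP rank is at least every unfolding rank, so rank(T) ≥ 2. (This is only a lower bound: in general the CP rank may exceed every unfolding rank, so we still need to exhibit 2 rank-1 terms summing to T.)
Upper bound — finding two terms. Write S_k = T[:,:,k] for the frontal slices: S₀ = [[2, 4, 12], [16, -8, 16], [-12, 0, -24]], S₁ = [[5, -6, -2], [10, -8, 4], [-12, 12, 0]], S₂ = [[-3, 10, 14], [6, 0, 12], [0, -12, -24]].
If T = a₁ (x) b₁ (x) c₁ + a₂ (x) b₂ (x) c₂ then each S_k = c₁[k]·a₁b₁ᵀ + c₂[k]·a₂b₂ᵀ. S₀ and S₁ are linearly independent, so a₁b₁ᵀ and a₂b₂ᵀ must span the same plane of matrices: they are the rank-1 matrices of the form x·S₀ + y·S₁.
The 2×2 minor of x·S₀ + y·S₁ on rows {0,1}, columns {0,1} is −80·x² + 20·y² = (-20)·(2·x − y)(2·x + y), vanishing at (x:y) = (1:2) and (1:-2).
M₁ = S₀ + 2·S₁ = [[12, -8, 8], [36, -24, 24], [-36, 24, -24]] = 4·[1, 3, -3][3, -2, 2]ᵀ and M₂ = S₀ − 2·S₁ = [[-8, 16, 16], [-4, 8, 8], [12, -24, -24]] = (-4)·[2, 1, -3][1, -2, -2]ᵀ, so take a₁ = [1, 3, -3], b₁ = [3, -2, 2], a₂ = [2, 1, -3], b₂ = [1, -2, -2].
Each slice is an integer combination of E₁ = a₁b₁ᵀ and E₂ = a₂b₂ᵀ: S₀ = 2·E₁ − 2·E₂, S₁ = E₁ + E₂, S₂ = E₁ − 3·E₂; reading off coefficients, c₁ = [2, 1, 1] and c₂ = [-2, 1, -3].
Hence T = [1, 3, -3] (x) [3, -2, 2] (x) [2, 1, 1] + [2, 1, -3] (x) [1, -2, -2] (x) [-2, 1, -3], so rank(T) ≤ 2.
These bounds meet, so rank(T) = 2.

rank(T) = 2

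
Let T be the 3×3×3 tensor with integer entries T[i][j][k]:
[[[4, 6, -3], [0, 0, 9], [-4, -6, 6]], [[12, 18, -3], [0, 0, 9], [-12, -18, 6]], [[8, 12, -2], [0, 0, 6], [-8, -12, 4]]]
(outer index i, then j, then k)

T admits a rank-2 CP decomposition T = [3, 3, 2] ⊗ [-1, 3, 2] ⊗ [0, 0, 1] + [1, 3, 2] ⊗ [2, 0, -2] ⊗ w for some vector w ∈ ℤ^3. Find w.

w = [2, 3, 0]

Subtract the known terms from T to get the rank-1 residual R = [1, 3, 2] ⊗ [2, 0, -2] ⊗ w, so R[i,j,k] = a[i]·b[j]·w[k]. Pick indices with nonzero a[0]·b[0] = (1)·(2) = 2. Only the fibre through (0,0,·) is needed: R[0,0,:] = T[0,0,:] − Σₗ aₗ[0]bₗ[0]cₗ = [4, 6, -3] − (3)·(-1)·[0, 0, 1] = [4, 6, 0]. Then w[k] = R[0,0,k] / 2 for each k, giving w = [4, 6, 0] / 2 = [2, 3, 0].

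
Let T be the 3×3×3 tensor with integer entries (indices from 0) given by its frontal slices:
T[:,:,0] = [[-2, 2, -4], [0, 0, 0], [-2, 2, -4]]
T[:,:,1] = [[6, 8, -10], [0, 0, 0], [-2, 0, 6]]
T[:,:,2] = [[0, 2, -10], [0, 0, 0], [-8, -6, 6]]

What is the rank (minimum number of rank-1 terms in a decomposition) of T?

3

Lower bound: in the mode-3 unfolding of T (rows indexed by k, columns by (i,j)) the 3×3 minor on rows k ∈ {0, 1, 2}, columns (i,j) ∈ {(0,0), (0,1), (0,2)} is det [[-2, 2, -4], [6, 8, -10], [0, 2, -10]] = 192 ≠ 0, so that unfolding has rank ≥ 3 and hence rank(T) ≥ 3 (CP rank is at least every unfolding rank, though it can be larger).
Upper bound: T is a sum of 3 rank-1 terms, T = (1, 0, -1) ⊗ (1, 1, -2) ⊗ (0, 4, 4) + (1, 0, 1) ⊗ (1, -1, 2) ⊗ (-2, -2, 0) + (1, 0, 1) ⊗ (2, 1, 1) ⊗ (0, 2, -2) (written with every a and b primitive with positive leading entry and the scale carried by c; CP decompositions are not unique, and this one is verified by expanding entrywise), so rank(T) ≤ 3.
These bounds meet, so rank(T) = 3.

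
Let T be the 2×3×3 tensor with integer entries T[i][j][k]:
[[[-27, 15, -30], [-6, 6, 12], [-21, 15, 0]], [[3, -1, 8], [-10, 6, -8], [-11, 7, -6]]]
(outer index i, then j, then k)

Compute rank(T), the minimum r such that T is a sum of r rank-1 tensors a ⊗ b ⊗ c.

Lower bound: the mode-1 unfolding of T (rows indexed by i, columns by (j,k) = (0,0), (0,1), (0,2), (1,0), (1,1), (1,2), (2,0), (2,1), (2,2)) is [[-27, 15, -30, -6, 6, 12, -21, 15, 0], [3, -1, 8, -10, 6, -8, -11, 7, -6]].
There the 2×2 minor on rows i ∈ {0, 1}, columns (j,k) ∈ {(0,0), (0,1)} is det [[-27, 15], [3, -1]] = -18 ≠ 0, so this unfolding has rank ≥ 2; CP rank is at least every unfolding rank, so rank(T) ≥ 2. (This is only a lower bound: in general the CP rank may exceed every unfolding rank, so we still need to exhibit 2 rank-1 terms summing to T.)
Upper bound — finding two terms. Write S_k = T[:,:,k] for the frontal slices: S₀ = [[-27, -6, -21], [3, -10, -11]], S₁ = [[15, 6, 15], [-1, 6, 7]], S₂ = [[-30, 12, 0], [8, -8, -6]].
If T = a₁ ⊗ b₁ ⊗ c₁ + a₂ ⊗ b₂ ⊗ c₂ then each S_k = c₁[k]·a₁b₁ᵀ + c₂[k]·a₂b₂ᵀ. S₀ and S₁ are linearly independent, so a₁b₁ᵀ and a₂b₂ᵀ must span the same plane of matrices: they are the rank-1 matrices of the form x·S₀ + y·S₁.
The 2×2 minor of x·S₀ + y·S₁ on rows {0,1}, columns {0,1} is 288·x² − 336·xy + 96·y² = 48·(3·x − 2·y)(2·x − y), vanishing at (x:y) = (2:3) and (1:2).
M₁ = 2·S₀ + 3·S₁ = [[-9, 6, 3], [3, -2, -1]] = −(3, -1)(3, -2, -1)ᵀ and M₂ = S₀ + 2·S₁ = [[3, 6, 9], [1, 2, 3]] = (3, 1)(1, 2, 3)ᵀ, so take a₁ = (3, -1), b₁ = (3, -2, -1), a₂ = (3, 1), b₂ = (1, 2, 3).
Each slice is an integer combination of E₁ = a₁b₁ᵀ and E₂ = a₂b₂ᵀ: S₀ = −2·E₁ − 3·E₂, S₁ = E₁ + 2·E₂, S₂ = −3·E₁ − E₂; reading off coefficients, c₁ = (-2, 1, -3) and c₂ = (-3, 2, -1).
Hence T = (3, -1) ⊗ (3, -2, -1) ⊗ (-2, 1, -3) + (3, 1) ⊗ (1, 2, 3) ⊗ (-3, 2, -1), so rank(T) ≤ 2.
These bounds meet, so rank(T) = 2.

2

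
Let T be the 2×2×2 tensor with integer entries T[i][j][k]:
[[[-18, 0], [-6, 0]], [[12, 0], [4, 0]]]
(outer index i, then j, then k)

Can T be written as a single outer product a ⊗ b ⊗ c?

If T = a ⊗ b ⊗ c then every fibre of T is a multiple of the corresponding factor, so read the factors off the fibres through the nonzero entry T[0,0,0] = -18.
The mode-1 fibre T[:,0,0] = [-18, 12] gives a = [3, -2] (primitive direction); the mode-2 fibre T[0,:,0] = [-18, -6] gives b = [3, 1]; then c[k] = T[0,0,k] / (a[0]·b[0]) = [-18, 0] / 9 = [-2, 0].
Expanding [3, -2] ⊗ [3, 1] ⊗ [-2, 0] reproduces all 8 entries of T, so T = [3, -2] ⊗ [3, 1] ⊗ [-2, 0] and rank(T) ≤ 1.
Equivalently every frontal slice T[:,:,k] is c[k] times the rank-1 matrix [3, -2] ⊗ [3, 1]. So T has rank 1 (it is nonzero).

Yes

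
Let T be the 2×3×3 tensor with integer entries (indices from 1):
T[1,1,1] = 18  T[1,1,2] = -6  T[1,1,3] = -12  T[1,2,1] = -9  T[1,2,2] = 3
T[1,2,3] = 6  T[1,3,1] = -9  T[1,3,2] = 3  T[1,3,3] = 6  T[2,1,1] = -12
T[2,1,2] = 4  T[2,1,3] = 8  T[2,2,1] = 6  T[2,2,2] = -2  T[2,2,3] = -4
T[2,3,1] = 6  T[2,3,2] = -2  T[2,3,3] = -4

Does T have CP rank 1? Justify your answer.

Yes

If T = a (x) b (x) c then every fibre of T is a multiple of the corresponding factor, so read the factors off the fibres through the nonzero entry T[1,1,1] = 18.
The mode-1 fibre T[:,1,1] = [18, -12] gives a = [3, -2] (primitive direction); the mode-2 fibre T[1,:,1] = [18, -9, -9] gives b = [2, -1, -1]; then c[k] = T[1,1,k] / (a[1]·b[1]) = [18, -6, -12] / 6 = [3, -1, -2].
Expanding [3, -2] (x) [2, -1, -1] (x) [3, -1, -2] reproduces all 18 entries of T, so T = [3, -2] (x) [2, -1, -1] (x) [3, -1, -2] and rank(T) ≤ 1.
Equivalently every frontal slice T[:,:,k] is c[k] times the rank-1 matrix [3, -2] (x) [2, -1, -1]. So T has rank 1 (it is nonzero).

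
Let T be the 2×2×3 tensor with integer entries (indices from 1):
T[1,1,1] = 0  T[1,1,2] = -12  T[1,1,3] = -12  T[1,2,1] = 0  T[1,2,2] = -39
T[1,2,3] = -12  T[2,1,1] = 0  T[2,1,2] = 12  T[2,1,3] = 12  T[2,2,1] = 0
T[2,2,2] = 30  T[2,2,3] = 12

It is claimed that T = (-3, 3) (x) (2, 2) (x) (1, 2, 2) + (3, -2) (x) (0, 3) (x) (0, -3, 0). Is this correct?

Reconstruct entry (1,1,1) from the claimed factors: Σₗ aₗ[1]bₗ[1]cₗ[1] = (-3)·(2)·(1) + (3)·(0)·(0) = -6, but T[1,1,1] = 0. The claim is false.

No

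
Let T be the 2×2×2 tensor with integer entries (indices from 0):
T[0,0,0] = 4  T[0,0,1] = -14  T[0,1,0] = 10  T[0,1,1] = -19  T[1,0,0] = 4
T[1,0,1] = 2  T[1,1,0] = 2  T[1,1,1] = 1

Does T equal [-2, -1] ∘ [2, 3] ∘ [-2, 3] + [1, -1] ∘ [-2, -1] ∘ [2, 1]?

No

Reconstruct entry (1,0,0) from the claimed factors: Σₗ aₗ[1]bₗ[0]cₗ[0] = (-1)·(2)·(-2) + (-1)·(-2)·(2) = 8, but T[1,0,0] = 4. The claim is false.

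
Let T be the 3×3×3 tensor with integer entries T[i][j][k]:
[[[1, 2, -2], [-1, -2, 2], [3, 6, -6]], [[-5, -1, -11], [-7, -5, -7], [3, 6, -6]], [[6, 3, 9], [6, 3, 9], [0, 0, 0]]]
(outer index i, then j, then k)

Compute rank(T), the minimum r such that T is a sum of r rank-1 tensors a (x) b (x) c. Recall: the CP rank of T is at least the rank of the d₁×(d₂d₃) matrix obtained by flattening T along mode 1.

2

Lower bound: the mode-2 unfolding of T (rows indexed by j, columns by (i,k) = (0,0), (0,1), (0,2), (1,0), (1,1), (1,2), (2,0), (2,1), (2,2)) is [[1, 2, -2, -5, -1, -11, 6, 3, 9], [-1, -2, 2, -7, -5, -7, 6, 3, 9], [3, 6, -6, 3, 6, -6, 0, 0, 0]].
There the 2×2 minor on rows j ∈ {0, 1}, columns (i,k) ∈ {(0,0), (1,0)} is det [[1, -5], [-1, -7]] = -12 ≠ 0, so this unfolding has rank ≥ 2; CP rank is at least every unfolding rank, so rank(T) ≥ 2. (This is only a lower bound: in general the CP rank may exceed every unfolding rank, so we still need to exhibit 2 rank-1 terms summing to T.)
Upper bound — finding two terms. Write S_k = T[:,:,k] for the frontal slices: S₀ = [[1, -1, 3], [-5, -7, 3], [6, 6, 0]], S₁ = [[2, -2, 6], [-1, -5, 6], [3, 3, 0]], S₂ = [[-2, 2, -6], [-11, -7, -6], [9, 9, 0]].
If T = a₁ (x) b₁ (x) c₁ + a₂ (x) b₂ (x) c₂ then each S_k = c₁[k]·a₁b₁ᵀ + c₂[k]·a₂b₂ᵀ. S₀ and S₁ are linearly independent, so a₁b₁ᵀ and a₂b₂ᵀ must span the same plane of matrices: they are the rank-1 matrices of the form x·S₀ + y·S₁.
The 2×2 minor of x·S₀ + y·S₁ on rows {0,1}, columns {0,1} is −12·x² − 30·xy − 12·y² = (-6)·(x + 2·y)(2·x + y), vanishing at (x:y) = (2:-1) and (1:-2).
M₁ = 2·S₀ − S₁ = [[0, 0, 0], [-9, -9, 0], [9, 9, 0]] = (-9)·(0, 1, -1)(1, 1, 0)ᵀ and M₂ = S₀ − 2·S₁ = [[-3, 3, -9], [-3, 3, -9], [0, 0, 0]] = (-3)·(1, 1, 0)(1, -1, 3)ᵀ, so take a₁ = (0, 1, -1), b₁ = (1, 1, 0), a₂ = (1, 1, 0), b₂ = (1, -1, 3).
Each slice is an integer combination of E₁ = a₁b₁ᵀ and E₂ = a₂b₂ᵀ: S₀ = −6·E₁ + E₂, S₁ = −3·E₁ + 2·E₂, S₂ = −9·E₁ − 2·E₂; reading off coefficients, c₁ = (-6, -3, -9) and c₂ = (1, 2, -2).
Hence T = (0, 1, -1) (x) (1, 1, 0) (x) (-6, -3, -9) + (1, 1, 0) (x) (1, -1, 3) (x) (1, 2, -2), so rank(T) ≤ 2.
These bounds meet, so rank(T) = 2.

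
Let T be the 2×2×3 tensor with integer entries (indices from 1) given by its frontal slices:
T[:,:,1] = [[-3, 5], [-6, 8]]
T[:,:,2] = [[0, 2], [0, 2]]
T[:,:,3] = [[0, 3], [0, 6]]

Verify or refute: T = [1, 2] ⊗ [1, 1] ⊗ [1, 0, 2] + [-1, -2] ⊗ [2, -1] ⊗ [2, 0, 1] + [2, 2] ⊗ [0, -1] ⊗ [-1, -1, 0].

Reconstruct entrywise from the claimed factors. For example, T[1,1,3] = 0 and Σₗ aₗ[1]bₗ[1]cₗ[3] = (1)·(1)·(2) + (-1)·(2)·(1) + (2)·(0)·(0) = 0; checking all 12 entries, every one matches. The claim holds.

Yes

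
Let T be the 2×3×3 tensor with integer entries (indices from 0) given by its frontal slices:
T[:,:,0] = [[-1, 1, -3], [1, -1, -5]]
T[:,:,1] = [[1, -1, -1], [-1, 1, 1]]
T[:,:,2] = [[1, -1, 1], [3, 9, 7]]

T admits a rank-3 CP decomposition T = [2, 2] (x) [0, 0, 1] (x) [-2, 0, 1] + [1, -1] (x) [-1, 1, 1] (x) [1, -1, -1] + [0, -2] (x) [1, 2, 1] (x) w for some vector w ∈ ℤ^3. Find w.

Subtract the known terms from T to get the rank-1 residual R = [0, -2] (x) [1, 2, 1] (x) w, so R[i,j,k] = a[i]·b[j]·w[k]. Pick indices with nonzero a[1]·b[0] = (-2)·(1) = -2. Only the fibre through (1,0,·) is needed: R[1,0,:] = T[1,0,:] − Σₗ aₗ[1]bₗ[0]cₗ = [1, -1, 3] − (2)·(0)·[-2, 0, 1] − (-1)·(-1)·[1, -1, -1] = [0, 0, 4]. Then w[k] = R[1,0,k] / -2 for each k, giving w = [0, 0, 4] / -2 = [0, 0, -2].

w = [0, 0, -2]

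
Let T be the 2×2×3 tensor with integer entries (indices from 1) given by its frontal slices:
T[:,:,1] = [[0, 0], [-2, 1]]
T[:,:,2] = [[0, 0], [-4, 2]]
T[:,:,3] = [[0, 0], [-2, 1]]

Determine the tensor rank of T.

1

Lower bound: T ≠ 0 (e.g. T[2,1,1] = -2), so rank(T) ≥ 1.
Upper bound: if T = a ⊗ b ⊗ c then every fibre of T is a multiple of the corresponding factor, so read the factors off the fibres through the nonzero entry T[2,1,1] = -2.
The mode-1 fibre T[:,1,1] = [0, -2] gives a = [0, 1] (primitive direction); the mode-2 fibre T[2,:,1] = [-2, 1] gives b = [2, -1]; then c[k] = T[2,1,k] / (a[2]·b[1]) = [-2, -4, -2] / 2 = [-1, -2, -1].
Expanding [0, 1] ⊗ [2, -1] ⊗ [-1, -2, -1] reproduces all 12 entries of T, so T = [0, 1] ⊗ [2, -1] ⊗ [-1, -2, -1] and rank(T) ≤ 1.
These bounds meet, so rank(T) = 1.
Check entry T[2,1,2] = -4: (1)·(2)·(-2) = -4.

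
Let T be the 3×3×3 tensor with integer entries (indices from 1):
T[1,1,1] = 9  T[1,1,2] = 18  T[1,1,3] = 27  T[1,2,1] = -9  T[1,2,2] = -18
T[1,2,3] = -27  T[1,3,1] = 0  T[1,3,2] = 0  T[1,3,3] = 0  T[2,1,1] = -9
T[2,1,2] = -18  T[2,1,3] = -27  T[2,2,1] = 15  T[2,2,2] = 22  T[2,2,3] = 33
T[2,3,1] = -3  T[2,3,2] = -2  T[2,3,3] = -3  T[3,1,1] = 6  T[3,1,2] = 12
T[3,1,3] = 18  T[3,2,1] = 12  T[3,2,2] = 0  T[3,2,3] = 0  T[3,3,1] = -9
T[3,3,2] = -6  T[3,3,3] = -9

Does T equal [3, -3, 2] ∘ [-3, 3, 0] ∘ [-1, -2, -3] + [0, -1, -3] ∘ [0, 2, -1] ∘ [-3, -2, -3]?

Reconstruct entrywise from the claimed factors. For example, T[2,2,2] = 22 and Σₗ aₗ[2]bₗ[2]cₗ[2] = (-3)·(3)·(-2) + (-1)·(2)·(-2) = 22; checking all 27 entries, every one matches. The claim holds.

Yes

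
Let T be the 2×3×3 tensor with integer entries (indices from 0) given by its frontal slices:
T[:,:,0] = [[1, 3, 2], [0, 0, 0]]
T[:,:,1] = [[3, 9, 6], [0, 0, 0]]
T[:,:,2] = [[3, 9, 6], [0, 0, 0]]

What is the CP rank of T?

1

Lower bound: T ≠ 0 (e.g. T[0,0,0] = 1), so rank(T) ≥ 1.
Upper bound: if T = a ⊗ b ⊗ c then every fibre of T is a multiple of the corresponding factor, so read the factors off the fibres through the nonzero entry T[0,0,0] = 1.
The mode-1 fibre T[:,0,0] = [1, 0] gives a = [1, 0] (primitive direction); the mode-2 fibre T[0,:,0] = [1, 3, 2] gives b = [1, 3, 2]; then c[k] = T[0,0,k] / (a[0]·b[0]) = [1, 3, 3] / 1 = [1, 3, 3].
Expanding [1, 0] ⊗ [1, 3, 2] ⊗ [1, 3, 3] reproduces all 18 entries of T, so T = [1, 0] ⊗ [1, 3, 2] ⊗ [1, 3, 3] and rank(T) ≤ 1.
These bounds meet, so rank(T) = 1.
Check entry T[0,2,1] = 6: (1)·(2)·(3) = 6.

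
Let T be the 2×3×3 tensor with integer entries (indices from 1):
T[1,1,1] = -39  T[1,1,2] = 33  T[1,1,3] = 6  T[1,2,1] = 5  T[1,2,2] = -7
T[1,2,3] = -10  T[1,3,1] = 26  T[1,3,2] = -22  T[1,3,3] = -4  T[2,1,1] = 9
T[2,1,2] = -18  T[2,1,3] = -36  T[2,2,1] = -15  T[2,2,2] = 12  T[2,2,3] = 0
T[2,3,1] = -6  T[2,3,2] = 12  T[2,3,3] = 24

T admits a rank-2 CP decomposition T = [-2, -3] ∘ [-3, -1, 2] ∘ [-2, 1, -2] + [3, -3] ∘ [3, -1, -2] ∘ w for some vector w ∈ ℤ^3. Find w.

w = [-3, 3, 2]

Subtract the known terms from T to get the rank-1 residual R = [3, -3] ∘ [3, -1, -2] ∘ w, so R[i,j,k] = a[i]·b[j]·w[k]. Pick indices with nonzero a[1]·b[1] = (3)·(3) = 9. Only the fibre through (1,1,·) is needed: R[1,1,:] = T[1,1,:] − Σₗ aₗ[1]bₗ[1]cₗ = [-39, 33, 6] − (-2)·(-3)·[-2, 1, -2] = [-27, 27, 18]. Then w[k] = R[1,1,k] / 9 for each k, giving w = [-27, 27, 18] / 9 = [-3, 3, 2].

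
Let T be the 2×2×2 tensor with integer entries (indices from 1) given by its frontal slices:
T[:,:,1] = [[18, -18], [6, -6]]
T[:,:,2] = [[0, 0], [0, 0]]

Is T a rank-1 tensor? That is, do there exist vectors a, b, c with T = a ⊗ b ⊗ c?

If T = a ⊗ b ⊗ c then every fibre of T is a multiple of the corresponding factor, so read the factors off the fibres through the nonzero entry T[1,1,1] = 18.
The mode-1 fibre T[:,1,1] = [18, 6] gives a = [3, 1] (primitive direction); the mode-2 fibre T[1,:,1] = [18, -18] gives b = [1, -1]; then c[k] = T[1,1,k] / (a[1]·b[1]) = [18, 0] / 3 = [6, 0].
Expanding [3, 1] ⊗ [1, -1] ⊗ [6, 0] reproduces all 8 entries of T, so T = [3, 1] ⊗ [1, -1] ⊗ [6, 0] and rank(T) ≤ 1.
Equivalently every frontal slice T[:,:,k] is c[k] times the rank-1 matrix [3, 1] ⊗ [1, -1]. So T has rank 1 (it is nonzero).

Yes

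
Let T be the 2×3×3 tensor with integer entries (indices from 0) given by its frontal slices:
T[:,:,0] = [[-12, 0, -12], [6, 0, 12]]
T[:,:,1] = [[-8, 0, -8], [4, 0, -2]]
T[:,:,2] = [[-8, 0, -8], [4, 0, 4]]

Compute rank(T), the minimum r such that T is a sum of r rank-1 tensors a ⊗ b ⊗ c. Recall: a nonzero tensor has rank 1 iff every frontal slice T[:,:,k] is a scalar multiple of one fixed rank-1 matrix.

Lower bound: in the mode-1 unfolding of T (rows indexed by i, columns by (j,k)) the 2×2 minor on rows i ∈ {0, 1}, columns (j,k) ∈ {(0,0), (2,0)} is det [[-12, -12], [6, 12]] = -72 ≠ 0, so that unfolding has rank ≥ 2 and hence rank(T) ≥ 2 (CP rank is at least every unfolding rank, though it can be larger).
Upper bound: with S_k = T[:,:,k], the two rank-1 terms a₁b₁ᵀ, a₂b₂ᵀ are the rank-1 members of the pencil x·S₀ + y·S₁.
The 2×2 minor of x·S₀ + y·S₁ on rows {0,1}, columns {0,2} is −72·x² + 24·xy + 48·y² = (-24)·(3·x + 2·y)(x − y), vanishing at (x:y) = (2:-3) and (1:1).
M₁ = 2·S₀ − 3·S₁ = [[0, 0, 0], [0, 0, 30]] = 30·(0, 1)(0, 0, 1)ᵀ and M₂ = S₀ + S₁ = [[-20, 0, -20], [10, 0, 10]] = (-10)·(2, -1)(1, 0, 1)ᵀ, so take a₁ = (0, 1), b₁ = (0, 0, 1), a₂ = (2, -1), b₂ = (1, 0, 1).
Each slice is an integer combination of E₁ = a₁b₁ᵀ and E₂ = a₂b₂ᵀ: S₀ = 6·E₁ − 6·E₂, S₁ = −6·E₁ − 4·E₂, S₂ = −4·E₂; reading off coefficients, c₁ = (6, -6, 0) and c₂ = (-6, -4, -4).
Hence T = (0, 1) ⊗ (0, 0, 1) ⊗ (6, -6, 0) + (2, -1) ⊗ (1, 0, 1) ⊗ (-6, -4, -4), so rank(T) ≤ 2.
These bounds meet, so rank(T) = 2.

2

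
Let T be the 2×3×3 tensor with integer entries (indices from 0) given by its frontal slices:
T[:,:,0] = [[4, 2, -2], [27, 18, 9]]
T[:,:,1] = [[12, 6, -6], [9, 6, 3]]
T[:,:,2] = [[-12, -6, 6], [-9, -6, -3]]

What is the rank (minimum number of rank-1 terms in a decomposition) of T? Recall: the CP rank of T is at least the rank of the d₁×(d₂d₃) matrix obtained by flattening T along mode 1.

2

Lower bound: the mode-2 unfolding of T (rows indexed by j, columns by (i,k) = (0,0), (0,1), (0,2), (1,0), (1,1), (1,2)) is [[4, 12, -12, 27, 9, -9], [2, 6, -6, 18, 6, -6], [-2, -6, 6, 9, 3, -3]].
There the 2×2 minor on rows j ∈ {0, 1}, columns (i,k) ∈ {(0,0), (1,0)} is det [[4, 27], [2, 18]] = 18 ≠ 0, so this unfolding has rank ≥ 2; CP rank is at least every unfolding rank, so rank(T) ≥ 2. (Unfolding ranks only ever bound the CP rank from below — rank(T) can be strictly larger than all of them — so the matching upper bound has to come from an explicit 2-term decomposition.)
Upper bound — finding two terms. Write S_k = T[:,:,k] for the frontal slices: S₀ = [[4, 2, -2], [27, 18, 9]], S₁ = [[12, 6, -6], [9, 6, 3]], S₂ = [[-12, -6, 6], [-9, -6, -3]].
If T = a₁ (x) b₁ (x) c₁ + a₂ (x) b₂ (x) c₂ then each S_k = c₁[k]·a₁b₁ᵀ + c₂[k]·a₂b₂ᵀ. S₀ and S₁ are linearly independent, so a₁b₁ᵀ and a₂b₂ᵀ must span the same plane of matrices: they are the rank-1 matrices of the form x·S₀ + y·S₁.
The 2×2 minor of x·S₀ + y·S₁ on rows {0,1}, columns {0,1} is 18·x² + 60·xy + 18·y² = 6·(x + 3·y)(3·x + y), vanishing at (x:y) = (3:-1) and (1:-3).
M₁ = 3·S₀ − S₁ = [[0, 0, 0], [72, 48, 24]] = 24·[0, 1][3, 2, 1]ᵀ and M₂ = S₀ − 3·S₁ = [[-32, -16, 16], [0, 0, 0]] = (-16)·[1, 0][2, 1, -1]ᵀ, so take a₁ = [0, 1], b₁ = [3, 2, 1], a₂ = [1, 0], b₂ = [2, 1, -1].
Each slice is an integer combination of E₁ = a₁b₁ᵀ and E₂ = a₂b₂ᵀ: S₀ = 9·E₁ + 2·E₂, S₁ = 3·E₁ + 6·E₂, S₂ = −3·E₁ − 6·E₂; reading off coefficients, c₁ = [9, 3, -3] and c₂ = [2, 6, -6].
Hence T = [0, 1] (x) [3, 2, 1] (x) [9, 3, -3] + [1, 0] (x) [2, 1, -1] (x) [2, 6, -6], so rank(T) ≤ 2.
These bounds meet, so rank(T) = 2.
Check entry T[0,1,2] = -6: (0)·(2)·(-3) + (1)·(1)·(-6) = -6.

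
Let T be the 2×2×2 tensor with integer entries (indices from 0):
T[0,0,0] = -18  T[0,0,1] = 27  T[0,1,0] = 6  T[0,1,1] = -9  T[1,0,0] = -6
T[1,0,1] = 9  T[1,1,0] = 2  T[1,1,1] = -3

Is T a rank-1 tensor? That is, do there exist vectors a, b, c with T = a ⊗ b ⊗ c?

Yes

If T = a ⊗ b ⊗ c then every fibre of T is a multiple of the corresponding factor, so read the factors off the fibres through the nonzero entry T[0,0,0] = -18.
The mode-1 fibre T[:,0,0] = [-18, -6] gives a = [3, 1] (primitive direction); the mode-2 fibre T[0,:,0] = [-18, 6] gives b = [3, -1]; then c[k] = T[0,0,k] / (a[0]·b[0]) = [-18, 27] / 9 = [-2, 3].
Expanding [3, 1] ⊗ [3, -1] ⊗ [-2, 3] reproduces all 8 entries of T, so T = [3, 1] ⊗ [3, -1] ⊗ [-2, 3] and rank(T) ≤ 1.
Equivalently every frontal slice T[:,:,k] is c[k] times the rank-1 matrix [3, 1] ⊗ [3, -1]. So T has rank 1 (it is nonzero).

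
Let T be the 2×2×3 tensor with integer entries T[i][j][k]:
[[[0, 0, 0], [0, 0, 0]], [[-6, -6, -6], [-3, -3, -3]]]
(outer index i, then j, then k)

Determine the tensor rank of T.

1

Lower bound: T ≠ 0 (e.g. T[1,0,0] = -6), so rank(T) ≥ 1.
Upper bound: the mode-1 fibre T[:,0,0] = [0, -6] gives a = [0, 1] (primitive direction); the mode-2 fibre T[1,:,0] = [-6, -3] gives b = [2, 1]; then c[k] = T[1,0,k] / (a[1]·b[0]) = [-6, -6, -6] / 2 = [-3, -3, -3].
Expanding [0, 1] ⊗ [2, 1] ⊗ [-3, -3, -3] reproduces all 12 entries of T, so T = [0, 1] ⊗ [2, 1] ⊗ [-3, -3, -3] and rank(T) ≤ 1.
These bounds meet, so rank(T) = 1.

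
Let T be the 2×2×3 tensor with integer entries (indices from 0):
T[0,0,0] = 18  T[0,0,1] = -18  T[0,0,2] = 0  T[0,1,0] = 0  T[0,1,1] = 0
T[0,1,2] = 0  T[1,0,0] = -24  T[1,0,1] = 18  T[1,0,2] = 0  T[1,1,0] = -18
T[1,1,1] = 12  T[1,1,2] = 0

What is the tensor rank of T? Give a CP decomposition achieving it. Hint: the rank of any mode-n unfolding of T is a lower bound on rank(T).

Lower bound: in the mode-2 unfolding of T (rows indexed by j, columns by (i,k)) the 2×2 minor on rows j ∈ {0, 1}, columns (i,k) ∈ {(0,0), (1,0)} is det [[18, -24], [0, -18]] = -324 ≠ 0, so that unfolding has rank ≥ 2 and hence rank(T) ≥ 2 (CP rank is at least every unfolding rank, though it can be larger).
Upper bound: with S_k = T[:,:,k], the two rank-1 terms a₁b₁ᵀ, a₂b₂ᵀ are the rank-1 members of the pencil x·S₀ + y·S₁.
det(x·S₀ + y·S₁) is −324·x² + 540·xy − 216·y² = (-108)·(3·x − 2·y)(x − y), vanishing at (x:y) = (2:3) and (1:1).
M₁ = 2·S₀ + 3·S₁ = [[-18, 0], [6, 0]] = (-6)·(3, -1)(1, 0)ᵀ and M₂ = S₀ + S₁ = [[0, 0], [-6, -6]] = (-6)·(0, 1)(1, 1)ᵀ, so take a₁ = (3, -1), b₁ = (1, 0), a₂ = (0, 1), b₂ = (1, 1).
Each slice is an integer combination of E₁ = a₁b₁ᵀ and E₂ = a₂b₂ᵀ: S₀ = 6·E₁ − 18·E₂, S₁ = −6·E₁ + 12·E₂, S₂ = 0; reading off coefficients, c₁ = (6, -6, 0) and c₂ = (-18, 12, 0).
Hence T = (3, -1) ⊗ (1, 0) ⊗ (6, -6, 0) + (0, 1) ⊗ (1, 1) ⊗ (-18, 12, 0), so rank(T) ≤ 2.
These bounds meet, so rank(T) = 2.

rank(T) = 2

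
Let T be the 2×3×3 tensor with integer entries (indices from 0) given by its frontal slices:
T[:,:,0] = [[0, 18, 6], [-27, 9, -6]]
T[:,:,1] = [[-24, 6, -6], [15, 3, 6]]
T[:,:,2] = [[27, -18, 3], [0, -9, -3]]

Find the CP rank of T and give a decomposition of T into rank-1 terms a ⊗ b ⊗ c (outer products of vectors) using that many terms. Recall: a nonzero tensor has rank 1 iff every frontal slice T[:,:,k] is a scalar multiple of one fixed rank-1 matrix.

rank(T) = 2

Lower bound: the mode-1 unfolding of T (rows indexed by i, columns by (j,k) = (0,0), (0,1), (0,2), (1,0), (1,1), (1,2), (2,0), (2,1), (2,2)) is [[0, -24, 27, 18, 6, -18, 6, -6, 3], [-27, 15, 0, 9, 3, -9, -6, 6, -3]].
There the 2×2 minor on rows i ∈ {0, 1}, columns (j,k) ∈ {(0,0), (0,1)} is det [[0, -24], [-27, 15]] = -648 ≠ 0, so this unfolding has rank ≥ 2; CP rank is at least every unfolding rank, so rank(T) ≥ 2. (Unfolding ranks only ever bound the CP rank from below — rank(T) can be strictly larger than all of them — so the matching upper bound has to come from an explicit 2-term decomposition.)
Upper bound — finding two terms. Write S_k = T[:,:,k] for the frontal slices: S₀ = [[0, 18, 6], [-27, 9, -6]], S₁ = [[-24, 6, -6], [15, 3, 6]], S₂ = [[27, -18, 3], [0, -9, -3]].
If T = a₁ ⊗ b₁ ⊗ c₁ + a₂ ⊗ b₂ ⊗ c₂ then each S_k = c₁[k]·a₁b₁ᵀ + c₂[k]·a₂b₂ᵀ. S₀ and S₁ are linearly independent, so a₁b₁ᵀ and a₂b₂ᵀ must span the same plane of matrices: they are the rank-1 matrices of the form x·S₀ + y·S₁.
The 2×2 minor of x·S₀ + y·S₁ on rows {0,1}, columns {0,1} is 486·x² − 324·xy − 162·y² = 162·(x − y)(3·x + y), vanishing at (x:y) = (1:1) and (1:-3).
M₁ = S₀ + S₁ = [[-24, 24, 0], [-12, 12, 0]] = (-12)·[2, 1][1, -1, 0]ᵀ and M₂ = S₀ − 3·S₁ = [[72, 0, 24], [-72, 0, -24]] = 24·[1, -1][3, 0, 1]ᵀ, so take a₁ = [2, 1], b₁ = [1, -1, 0], a₂ = [1, -1], b₂ = [3, 0, 1].
Each slice is an integer combination of E₁ = a₁b₁ᵀ and E₂ = a₂b₂ᵀ: S₀ = −9·E₁ + 6·E₂, S₁ = −3·E₁ − 6·E₂, S₂ = 9·E₁ + 3·E₂; reading off coefficients, c₁ = [-9, -3, 9] and c₂ = [6, -6, 3].
Hence T = [2, 1] ⊗ [1, -1, 0] ⊗ [-9, -3, 9] + [1, -1] ⊗ [3, 0, 1] ⊗ [6, -6, 3], so rank(T) ≤ 2.
These bounds meet, so rank(T) = 2.
Check entry T[0,0,2] = 27: (2)·(1)·(9) + (1)·(3)·(3) = 27.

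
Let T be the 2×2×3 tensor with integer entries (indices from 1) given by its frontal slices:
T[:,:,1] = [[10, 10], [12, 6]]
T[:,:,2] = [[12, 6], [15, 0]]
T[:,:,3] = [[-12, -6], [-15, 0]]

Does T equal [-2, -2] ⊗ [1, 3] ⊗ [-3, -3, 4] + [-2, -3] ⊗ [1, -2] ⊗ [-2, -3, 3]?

No

Reconstruct entry (1,1,3) from the claimed factors: Σₗ aₗ[1]bₗ[1]cₗ[3] = (-2)·(1)·(4) + (-2)·(1)·(3) = -14, but T[1,1,3] = -12. The claim is false.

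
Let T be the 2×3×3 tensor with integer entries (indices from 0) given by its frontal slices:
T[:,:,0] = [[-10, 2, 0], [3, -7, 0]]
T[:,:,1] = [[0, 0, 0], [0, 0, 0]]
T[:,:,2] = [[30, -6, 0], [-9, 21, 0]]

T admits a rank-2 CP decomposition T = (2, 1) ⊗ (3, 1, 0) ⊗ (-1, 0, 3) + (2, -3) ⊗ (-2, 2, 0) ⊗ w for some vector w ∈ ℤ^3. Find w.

Subtract the known terms from T to get the rank-1 residual R = (2, -3) ⊗ (-2, 2, 0) ⊗ w, so R[i,j,k] = a[i]·b[j]·w[k]. Pick indices with nonzero a[0]·b[0] = (2)·(-2) = -4. Only the fibre through (0,0,·) is needed: R[0,0,:] = T[0,0,:] − Σₗ aₗ[0]bₗ[0]cₗ = [-10, 0, 30] − (2)·(3)·(-1, 0, 3) = [-4, 0, 12]. Then w[k] = R[0,0,k] / -4 for each k, giving w = [-4, 0, 12] / -4 = (1, 0, -3).

w = (1, 0, -3)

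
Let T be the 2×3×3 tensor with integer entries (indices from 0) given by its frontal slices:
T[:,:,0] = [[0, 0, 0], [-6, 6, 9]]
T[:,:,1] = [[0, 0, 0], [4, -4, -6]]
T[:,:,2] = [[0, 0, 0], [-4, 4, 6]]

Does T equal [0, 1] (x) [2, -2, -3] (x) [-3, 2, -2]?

Yes

Reconstruct entrywise from the claimed factors. For example, T[1,2,0] = 9 and Σₗ aₗ[1]bₗ[2]cₗ[0] = (1)·(-3)·(-3) = 9; checking all 18 entries, every one matches. The claim holds.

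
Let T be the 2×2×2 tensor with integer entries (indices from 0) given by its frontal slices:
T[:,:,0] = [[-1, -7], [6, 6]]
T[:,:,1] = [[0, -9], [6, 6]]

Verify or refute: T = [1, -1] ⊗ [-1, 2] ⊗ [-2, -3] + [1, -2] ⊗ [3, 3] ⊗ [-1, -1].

No

Reconstruct entry (1,0,0) from the claimed factors: Σₗ aₗ[1]bₗ[0]cₗ[0] = (-1)·(-1)·(-2) + (-2)·(3)·(-1) = 4, but T[1,0,0] = 6. The claim is false.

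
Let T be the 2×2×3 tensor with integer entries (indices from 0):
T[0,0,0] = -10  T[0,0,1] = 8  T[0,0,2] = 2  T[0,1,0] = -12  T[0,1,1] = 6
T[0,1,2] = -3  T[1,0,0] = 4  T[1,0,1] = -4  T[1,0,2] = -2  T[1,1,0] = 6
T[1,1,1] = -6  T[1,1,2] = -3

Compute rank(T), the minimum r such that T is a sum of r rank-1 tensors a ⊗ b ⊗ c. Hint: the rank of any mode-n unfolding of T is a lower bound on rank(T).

2

Lower bound: the mode-3 unfolding of T (rows indexed by k, columns by (i,j) = (0,0), (0,1), (1,0), (1,1)) is [[-10, -12, 4, 6], [8, 6, -4, -6], [2, -3, -2, -3]].
There the 2×2 minor on rows k ∈ {0, 1}, columns (i,j) ∈ {(0,0), (0,1)} is det [[-10, -12], [8, 6]] = 36 ≠ 0, so this unfolding has rank ≥ 2; CP rank is at least every unfolding rank, so rank(T) ≥ 2. (This is only a lower bound: in general the CP rank may exceed every unfolding rank, so we still need to exhibit 2 rank-1 terms summing to T.)
Upper bound — finding two terms. Write S_k = T[:,:,k] for the frontal slices: S₀ = [[-10, -12], [4, 6]], S₁ = [[8, 6], [-4, -6]], S₂ = [[2, -3], [-2, -3]].
If T = a₁ ⊗ b₁ ⊗ c₁ + a₂ ⊗ b₂ ⊗ c₂ then each S_k = c₁[k]·a₁b₁ᵀ + c₂[k]·a₂b₂ᵀ. S₀ and S₁ are linearly independent, so a₁b₁ᵀ and a₂b₂ᵀ must span the same plane of matrices: they are the rank-1 matrices of the form x·S₀ + y·S₁.
det(x·S₀ + y·S₁) is −12·x² + 36·xy − 24·y² = (-12)·(x − 2·y)(x − y), vanishing at (x:y) = (2:1) and (1:1).
M₁ = 2·S₀ + S₁ = [[-12, -18], [4, 6]] = (-2)·[3, -1][2, 3]ᵀ and M₂ = S₀ + S₁ = [[-2, -6], [0, 0]] = (-2)·[1, 0][1, 3]ᵀ, so take a₁ = [3, -1], b₁ = [2, 3], a₂ = [1, 0], b₂ = [1, 3].
Each slice is an integer combination of E₁ = a₁b₁ᵀ and E₂ = a₂b₂ᵀ: S₀ = −2·E₁ + 2·E₂, S₁ = 2·E₁ − 4·E₂, S₂ = E₁ − 4·E₂; reading off coefficients, c₁ = [-2, 2, 1] and c₂ = [2, -4, -4].
Hence T = [3, -1] ⊗ [2, 3] ⊗ [-2, 2, 1] + [1, 0] ⊗ [1, 3] ⊗ [2, -4, -4], so rank(T) ≤ 2.
These bounds meet, so rank(T) = 2.
Check entry T[0,0,0] = -10: (3)·(2)·(-2) + (1)·(1)·(2) = -10.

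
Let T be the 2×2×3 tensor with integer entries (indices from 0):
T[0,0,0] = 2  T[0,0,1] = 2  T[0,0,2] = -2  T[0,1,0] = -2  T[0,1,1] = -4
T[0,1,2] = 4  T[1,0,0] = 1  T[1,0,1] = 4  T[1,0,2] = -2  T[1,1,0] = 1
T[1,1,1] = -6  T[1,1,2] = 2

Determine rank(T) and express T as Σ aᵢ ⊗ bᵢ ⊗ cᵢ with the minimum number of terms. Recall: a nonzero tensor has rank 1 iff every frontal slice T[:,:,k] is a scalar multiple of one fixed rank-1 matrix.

rank(T) = 3

Lower bound: the mode-3 unfolding of T (rows indexed by k, columns by (i,j) = (0,0), (0,1), (1,0), (1,1)) is [[2, -2, 1, 1], [2, -4, 4, -6], [-2, 4, -2, 2]].
There the 3×3 minor on rows k ∈ {0, 1, 2}, columns (i,j) ∈ {(0,0), (0,1), (1,0)} is det [[2, -2, 1], [2, -4, 4], [-2, 4, -2]] = -8 ≠ 0, so this unfolding has rank ≥ 3; CP rank is at least every unfolding rank, so rank(T) ≥ 3. (Flattening ranks never certify an upper bound on CP rank; for that we must actually write T with 3 rank-1 terms.)
Upper bound: T is a sum of 3 rank-1 terms, T = (0, 1) ⊗ (1, -2) ⊗ (-1, 2, 0) + (1, 1) ⊗ (1, 0) ⊗ (2, 2, -2) + (2, 1) ⊗ (0, 1) ⊗ (-1, -2, 2) (one valid choice — decompositions are not unique — normalised so each a, b is primitive with positive first nonzero entry; check it by expanding all entries), so rank(T) ≤ 3.
These bounds meet, so rank(T) = 3.
Check entry T[1,1,2] = 2: (1)·(-2)·(0) + (1)·(0)·(-2) + (1)·(1)·(2) = 2.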